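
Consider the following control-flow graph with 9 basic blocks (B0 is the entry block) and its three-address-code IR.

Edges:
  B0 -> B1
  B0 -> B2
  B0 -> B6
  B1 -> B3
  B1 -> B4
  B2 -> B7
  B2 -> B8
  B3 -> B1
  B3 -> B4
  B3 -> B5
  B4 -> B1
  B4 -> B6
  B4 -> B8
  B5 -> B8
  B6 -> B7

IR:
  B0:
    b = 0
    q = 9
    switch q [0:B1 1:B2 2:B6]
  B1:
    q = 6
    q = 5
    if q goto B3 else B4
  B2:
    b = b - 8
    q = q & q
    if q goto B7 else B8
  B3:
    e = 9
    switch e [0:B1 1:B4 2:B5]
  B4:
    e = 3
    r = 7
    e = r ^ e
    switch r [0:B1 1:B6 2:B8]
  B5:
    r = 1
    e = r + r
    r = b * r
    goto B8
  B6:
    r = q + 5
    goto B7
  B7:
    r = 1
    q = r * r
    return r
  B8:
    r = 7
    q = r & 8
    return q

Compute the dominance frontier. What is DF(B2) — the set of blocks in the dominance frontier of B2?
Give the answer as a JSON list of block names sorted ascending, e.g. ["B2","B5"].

idom tree: B1←B0 B2←B0 B3←B1 B4←B1 B5←B3 B6←B0 B7←B0 B8←B0
Dom∩ at merges:
  B1: preds {B0,B3,B4}: {B0} ∩ {B0,B1,B3} ∩ {B0,B1,B4} = {B0}; idom=B0
  B4: preds {B1,B3}: {B0,B1} ∩ {B0,B1,B3} = {B0,B1}; idom=B1
  B6: preds {B0,B4}: {B0} ∩ {B0,B1,B4} = {B0}; idom=B0
  B7: preds {B2,B6}: {B0,B2} ∩ {B0,B6} = {B0}; idom=B0
  B8: preds {B2,B4,B5}: {B0,B2} ∩ {B0,B1,B4} ∩ {B0,B1,B3,B5} = {B0}; idom=B0

DF derivation:
  join B1 pred B0: · stop@B0
  join B1 pred B3: B3→B1 stop@B0
  join B1 pred B4: B4→B1 stop@B0
  join B4 pred B1: · stop@B1
  join B4 pred B3: B3 stop@B1
  join B6 pred B0: · stop@B0
  join B6 pred B4: B4→B1 stop@B0
  join B7 pred B2: B2 stop@B0
  join B7 pred B6: B6 stop@B0
  join B8 pred B2: B2 stop@B0
  join B8 pred B4: B4→B1 stop@B0
  join B8 pred B5: B5→B3→B1 stop@B0
  DF(B0)=∅
  DF(B1)={B1,B6,B8}
  DF(B2)={B7,B8}
  DF(B3)={B1,B4,B8}
  DF(B4)={B1,B6,B8}
  DF(B5)={B8}
  DF(B6)={B7}
  DF(B7)=∅
  DF(B8)=∅

DF(B2) = ["B7", "B8"]

Answer: ["B7", "B8"]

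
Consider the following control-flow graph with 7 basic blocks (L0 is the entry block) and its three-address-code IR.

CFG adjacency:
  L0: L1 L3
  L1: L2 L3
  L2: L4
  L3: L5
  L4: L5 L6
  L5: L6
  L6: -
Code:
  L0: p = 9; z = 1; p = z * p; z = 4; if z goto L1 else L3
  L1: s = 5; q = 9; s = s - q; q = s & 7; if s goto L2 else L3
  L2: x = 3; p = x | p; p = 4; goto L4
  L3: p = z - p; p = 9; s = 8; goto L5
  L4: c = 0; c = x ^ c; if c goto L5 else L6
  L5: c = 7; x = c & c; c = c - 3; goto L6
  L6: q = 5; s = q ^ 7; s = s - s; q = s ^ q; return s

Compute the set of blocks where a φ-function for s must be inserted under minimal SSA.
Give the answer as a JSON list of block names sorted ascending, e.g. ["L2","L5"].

Answer: ["L3", "L5", "L6"]

Working:
idom tree: L1←L0 L2←L1 L3←L0 L4←L2 L5←L0 L6←L0
Dom at joins:
  L3: preds {L0,L1}: {L0} ∩ {L0,L1} = {L0}; idom=L0
  L5: preds {L3,L4}: {L0,L3} ∩ {L0,L1,L2,L4} = {L0}; idom=L0
  L6: preds {L4,L5}: {L0,L1,L2,L4} ∩ {L0,L5} = {L0}; idom=L0

DF derivation:
  join L3 pred L0: · stop@L0
  join L3 pred L1: L1 stop@L0
  join L5 pred L3: L3 stop@L0
  join L5 pred L4: L4→L2→L1 stop@L0
  join L6 pred L4: L4→L2→L1 stop@L0
  join L6 pred L5: L5 stop@L0
  L0 → ∅
  L1 → {L3,L5,L6}
  L2 → {L5,L6}
  L3 → {L5}
  L4 → {L5,L6}
  L5 → {L6}
  L6 → ∅

φ for s: defs {L1,L3,L6}
  DF⁺ = {L3,L5,L6}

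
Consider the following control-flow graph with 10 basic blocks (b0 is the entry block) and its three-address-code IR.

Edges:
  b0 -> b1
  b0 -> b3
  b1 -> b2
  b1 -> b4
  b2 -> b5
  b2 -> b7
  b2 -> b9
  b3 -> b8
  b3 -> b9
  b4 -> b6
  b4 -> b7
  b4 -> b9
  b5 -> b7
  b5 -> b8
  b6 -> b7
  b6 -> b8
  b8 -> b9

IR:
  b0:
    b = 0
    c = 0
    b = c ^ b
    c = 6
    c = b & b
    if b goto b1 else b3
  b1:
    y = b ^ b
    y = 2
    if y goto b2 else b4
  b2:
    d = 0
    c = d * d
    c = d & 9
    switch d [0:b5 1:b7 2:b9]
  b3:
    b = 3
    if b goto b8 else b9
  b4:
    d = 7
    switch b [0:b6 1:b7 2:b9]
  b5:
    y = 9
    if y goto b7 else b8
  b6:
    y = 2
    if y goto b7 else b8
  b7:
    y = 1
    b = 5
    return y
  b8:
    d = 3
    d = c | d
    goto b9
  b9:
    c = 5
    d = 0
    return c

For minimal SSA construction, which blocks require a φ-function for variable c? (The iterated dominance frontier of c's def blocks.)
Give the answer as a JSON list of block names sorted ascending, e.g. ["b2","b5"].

Answer: ["b7", "b8", "b9"]

Working:
idom tree: b1←b0 b2←b1 b3←b0 b4←b1 b5←b2 b6←b4 b7←b1 b8←b0 b9←b0
Dom∩ at merges:
  b7: preds {b2,b4,b5,b6}: {b0,b1,b2} ∩ {b0,b1,b4} ∩ {b0,b1,b2,b5} ∩ {b0,b1,b4,b6} = {b0,b1}; idom=b1
  b8: preds {b3,b5,b6}: {b0,b3} ∩ {b0,b1,b2,b5} ∩ {b0,b1,b4,b6} = {b0}; idom=b0
  b9: preds {b2,b3,b4,b8}: {b0,b1,b2} ∩ {b0,b3} ∩ {b0,b1,b4} ∩ {b0,b8} = {b0}; idom=b0

DF walk-up:
  b7←b2: walk b2 to b1
  b7←b4: walk b4 to b1
  b7←b5: walk b5→b2 to b1
  b7←b6: walk b6→b4 to b1
  b8←b3: walk b3 to b0
  b8←b5: walk b5→b2→b1 to b0
  b8←b6: walk b6→b4→b1 to b0
  b9←b2: walk b2→b1 to b0
  b9←b3: walk b3 to b0
  b9←b4: walk b4→b1 to b0
  b9←b8: walk b8 to b0
  DF(b0)=∅
  DF(b1)={b8,b9}
  DF(b2)={b7,b8,b9}
  DF(b3)={b8,b9}
  DF(b4)={b7,b8,b9}
  DF(b5)={b7,b8}
  DF(b6)={b7,b8}
  DF(b7)=∅
  DF(b8)={b9}
  DF(b9)=∅

φ for c: defs {b0,b2,b9}
  DF⁺ = {b7,b8,b9}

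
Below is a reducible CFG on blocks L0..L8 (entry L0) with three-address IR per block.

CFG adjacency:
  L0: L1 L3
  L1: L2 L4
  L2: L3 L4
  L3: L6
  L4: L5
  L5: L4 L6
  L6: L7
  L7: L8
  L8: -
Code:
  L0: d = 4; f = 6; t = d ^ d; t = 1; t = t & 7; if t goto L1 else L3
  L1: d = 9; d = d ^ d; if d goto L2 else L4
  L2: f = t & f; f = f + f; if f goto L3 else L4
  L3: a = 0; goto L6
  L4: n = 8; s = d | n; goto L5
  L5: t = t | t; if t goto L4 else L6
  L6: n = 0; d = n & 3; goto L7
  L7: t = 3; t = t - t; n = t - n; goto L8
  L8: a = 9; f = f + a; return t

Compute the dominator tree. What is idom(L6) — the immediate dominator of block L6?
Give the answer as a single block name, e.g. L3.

idom tree: L1←L0 L2←L1 L3←L0 L4←L1 L5←L4 L6←L0 L7←L6 L8←L7
Join-block Dom:
  L3: preds {L0,L2}: {L0} ∩ {L0,L1,L2} = {L0}; idom=L0
  L4: preds {L1,L2,L5}: {L0,L1} ∩ {L0,L1,L2} ∩ {L0,L1,L4,L5} = {L0,L1}; idom=L1
  L6: preds {L3,L5}: {L0,L3} ∩ {L0,L1,L4,L5} = {L0}; idom=L0

idom(L6) = L0

Answer: L0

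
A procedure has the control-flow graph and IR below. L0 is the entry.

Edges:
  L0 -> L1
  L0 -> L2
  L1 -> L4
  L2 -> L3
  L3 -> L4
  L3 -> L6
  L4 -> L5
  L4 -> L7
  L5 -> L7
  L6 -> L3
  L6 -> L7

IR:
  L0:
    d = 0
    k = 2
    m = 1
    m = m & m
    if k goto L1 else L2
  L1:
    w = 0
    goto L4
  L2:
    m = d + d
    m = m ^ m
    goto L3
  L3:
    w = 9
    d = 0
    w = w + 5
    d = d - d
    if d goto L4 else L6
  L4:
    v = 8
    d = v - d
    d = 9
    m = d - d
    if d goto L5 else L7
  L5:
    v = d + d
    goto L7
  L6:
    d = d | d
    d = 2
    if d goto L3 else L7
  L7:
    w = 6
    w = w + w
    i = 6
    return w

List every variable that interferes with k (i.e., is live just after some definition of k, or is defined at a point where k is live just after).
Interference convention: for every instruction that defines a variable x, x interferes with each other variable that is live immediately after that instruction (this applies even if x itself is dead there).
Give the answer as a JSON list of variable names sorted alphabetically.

def/use:
  L0: {d,k,m} / ∅
  L1: {w} / ∅
  L2: {m} / {d}
  L3: {d,w} / ∅
  L4: {d,m,v} / {d}
  L5: {v} / {d}
  L6: {d} / {d}
  L7: {i,w} / ∅

Backward fixpoint:
  L0 li=∅ lo={d}
  L1 li={d} lo={d}
  L2 li={d} lo=∅
  L3 li=∅ lo={d}
  L4 li={d} lo={d}
  L5 li={d} lo=∅
  L6 li={d} lo=∅
  L7 li=∅ lo=∅

Interfere edges:
  d: {k,m,v,w}
  i: {w}
  k: {d,m}
  m: {d,k}
  v: {d}
  w: {d,i}

N(k) = ["d", "m"]

Answer: ["d", "m"]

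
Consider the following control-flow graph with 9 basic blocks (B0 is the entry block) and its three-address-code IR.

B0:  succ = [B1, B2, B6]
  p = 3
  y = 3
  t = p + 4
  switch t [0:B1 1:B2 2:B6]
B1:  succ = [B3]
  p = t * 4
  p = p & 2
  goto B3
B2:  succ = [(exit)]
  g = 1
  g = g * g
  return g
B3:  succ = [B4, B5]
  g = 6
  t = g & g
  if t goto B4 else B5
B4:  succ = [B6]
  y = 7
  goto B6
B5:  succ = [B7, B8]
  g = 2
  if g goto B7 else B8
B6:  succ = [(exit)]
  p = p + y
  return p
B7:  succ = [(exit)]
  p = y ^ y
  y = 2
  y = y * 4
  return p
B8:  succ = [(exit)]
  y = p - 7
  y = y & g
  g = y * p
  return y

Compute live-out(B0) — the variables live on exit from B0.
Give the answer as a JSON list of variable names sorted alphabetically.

Block summaries:
  B0: {p,t,y} / ∅
  B1: {p} / {t}
  B2: {g} / ∅
  B3: {g,t} / ∅
  B4: {y} / ∅
  B5: {g} / ∅
  B6: {p} / {p,y}
  B7: {p,y} / {y}
  B8: {g,y} / {g,p}

Live sets:
  B0 li=∅ lo={p,t,y}
  B1 li={t,y} lo={p,y}
  B2 li=∅ lo=∅
  B3 li={p,y} lo={p,y}
  B4 li={p} lo={p,y}
  B5 li={p,y} lo={g,p,y}
  B6 li={p,y} lo=∅
  B7 li={y} lo=∅
  B8 li={g,p} lo=∅

live-out(B0) = ["p", "t", "y"]

Answer: ["p", "t", "y"]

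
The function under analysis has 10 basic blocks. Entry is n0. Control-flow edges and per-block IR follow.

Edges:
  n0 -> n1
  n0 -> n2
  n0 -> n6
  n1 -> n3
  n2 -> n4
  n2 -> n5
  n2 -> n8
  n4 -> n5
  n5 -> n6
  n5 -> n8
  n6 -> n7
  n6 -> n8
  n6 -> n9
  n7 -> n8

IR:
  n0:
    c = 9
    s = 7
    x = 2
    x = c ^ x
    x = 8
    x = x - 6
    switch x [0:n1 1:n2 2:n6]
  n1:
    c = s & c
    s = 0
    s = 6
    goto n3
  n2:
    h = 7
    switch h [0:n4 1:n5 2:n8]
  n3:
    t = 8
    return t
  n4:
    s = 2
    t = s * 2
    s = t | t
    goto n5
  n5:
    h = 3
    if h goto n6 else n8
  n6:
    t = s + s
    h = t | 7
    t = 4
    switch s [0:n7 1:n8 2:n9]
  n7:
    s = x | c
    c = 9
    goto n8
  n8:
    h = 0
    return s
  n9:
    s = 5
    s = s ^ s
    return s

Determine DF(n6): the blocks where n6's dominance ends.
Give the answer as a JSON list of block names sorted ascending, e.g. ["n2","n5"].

Answer: ["n8"]

Working:
idom tree: n1←n0 n2←n0 n3←n1 n4←n2 n5←n2 n6←n0 n7←n6 n8←n0 n9←n6
Join-block Dom:
  n5: preds {n2,n4}: {n0,n2} ∩ {n0,n2,n4} = {n0,n2}; idom=n2
  n6: preds {n0,n5}: {n0} ∩ {n0,n2,n5} = {n0}; idom=n0
  n8: preds {n2,n5,n6,n7}: {n0,n2} ∩ {n0,n2,n5} ∩ {n0,n6} ∩ {n0,n6,n7} = {n0}; idom=n0

Frontier:
  n5←n2: walk · to n2
  n5←n4: walk n4 to n2
  n6←n0: walk · to n0
  n6←n5: walk n5→n2 to n0
  n8←n2: walk n2 to n0
  n8←n5: walk n5→n2 to n0
  n8←n6: walk n6 to n0
  n8←n7: walk n7→n6 to n0
  n0: DF=∅
  n1: DF=∅
  n2: DF={n6,n8}
  n3: DF=∅
  n4: DF={n5}
  n5: DF={n6,n8}
  n6: DF={n8}
  n7: DF={n8}
  n8: DF=∅
  n9: DF=∅

DF(n6) = ["n8"]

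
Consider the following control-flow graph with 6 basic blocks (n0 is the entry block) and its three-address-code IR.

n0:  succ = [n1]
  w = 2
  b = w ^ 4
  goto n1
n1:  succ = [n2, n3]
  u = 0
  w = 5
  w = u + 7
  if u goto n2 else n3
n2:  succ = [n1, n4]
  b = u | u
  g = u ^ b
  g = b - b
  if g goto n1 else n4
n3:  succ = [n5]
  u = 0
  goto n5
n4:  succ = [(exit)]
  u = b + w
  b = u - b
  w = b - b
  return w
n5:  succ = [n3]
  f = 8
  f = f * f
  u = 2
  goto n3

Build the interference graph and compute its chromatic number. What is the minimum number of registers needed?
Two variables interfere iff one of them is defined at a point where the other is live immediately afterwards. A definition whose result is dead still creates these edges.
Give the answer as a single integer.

Per-block:
  n0 def {b,w} use ∅
  n1 def {u,w} use ∅
  n2 def {b,g} use {u}
  n3 def {u} use ∅
  n4 def {b,u,w} use {b,w}
  n5 def {f,u} use ∅

Live sets:
  n0: in=∅ out=∅
  n1: in=∅ out={u,w}
  n2: in={u,w} out={b,w}
  n3: in=∅ out=∅
  n4: in={b,w} out=∅
  n5: in=∅ out=∅

Interfere edges:
  b — {g,u,w}
  f — ∅
  g — {b,w}
  u — {b,w}
  w — {b,g,u}

Chromatic number:
  lower bound: {b,g,w} mutually conflict ⇒ χ ≥ 3
  3-colouring: R0={b,f}  R1={w}  R2={g,u}
  χ = 3

Answer: 3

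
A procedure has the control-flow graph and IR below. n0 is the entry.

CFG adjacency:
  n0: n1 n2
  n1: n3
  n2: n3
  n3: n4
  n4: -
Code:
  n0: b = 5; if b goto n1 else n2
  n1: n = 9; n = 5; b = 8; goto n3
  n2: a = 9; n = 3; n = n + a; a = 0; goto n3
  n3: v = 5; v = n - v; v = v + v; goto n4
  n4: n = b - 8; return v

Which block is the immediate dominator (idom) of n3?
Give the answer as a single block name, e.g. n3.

Answer: n0

Working:
idom tree: n1←n0 n2←n0 n3←n0 n4←n3
Dom∩ at merges:
  n3: preds {n1,n2}: {n0,n1} ∩ {n0,n2} = {n0}; idom=n0

idom(n3) = n0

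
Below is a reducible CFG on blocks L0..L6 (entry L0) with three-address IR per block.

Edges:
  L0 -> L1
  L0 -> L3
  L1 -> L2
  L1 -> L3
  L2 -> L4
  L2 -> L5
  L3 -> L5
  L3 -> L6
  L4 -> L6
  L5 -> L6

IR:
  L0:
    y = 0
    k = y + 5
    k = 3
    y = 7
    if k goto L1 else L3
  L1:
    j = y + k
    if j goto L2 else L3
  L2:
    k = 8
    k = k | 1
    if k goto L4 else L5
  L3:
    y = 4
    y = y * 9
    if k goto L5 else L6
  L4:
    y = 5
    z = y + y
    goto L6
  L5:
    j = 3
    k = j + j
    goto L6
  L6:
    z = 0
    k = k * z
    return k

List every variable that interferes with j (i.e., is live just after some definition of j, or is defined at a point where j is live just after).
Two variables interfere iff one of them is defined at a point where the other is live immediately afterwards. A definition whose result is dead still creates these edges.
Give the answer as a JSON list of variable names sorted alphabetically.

Answer: ["k"]

Analysis:
def/use:
  L0: {k,y} / ∅
  L1: {j} / {k,y}
  L2: {k} / ∅
  L3: {y} / {k}
  L4: {y,z} / ∅
  L5: {j,k} / ∅
  L6: {k,z} / {k}

Liveness:
  L0 li=∅ lo={k,y}
  L1 li={k,y} lo={k}
  L2 li=∅ lo={k}
  L3 li={k} lo={k}
  L4 li={k} lo={k}
  L5 li=∅ lo={k}
  L6 li={k} lo=∅

Conflict graph:
  j — {k}
  k — {j,y,z}
  y — {k}
  z — {k}

N(j) = ["k"]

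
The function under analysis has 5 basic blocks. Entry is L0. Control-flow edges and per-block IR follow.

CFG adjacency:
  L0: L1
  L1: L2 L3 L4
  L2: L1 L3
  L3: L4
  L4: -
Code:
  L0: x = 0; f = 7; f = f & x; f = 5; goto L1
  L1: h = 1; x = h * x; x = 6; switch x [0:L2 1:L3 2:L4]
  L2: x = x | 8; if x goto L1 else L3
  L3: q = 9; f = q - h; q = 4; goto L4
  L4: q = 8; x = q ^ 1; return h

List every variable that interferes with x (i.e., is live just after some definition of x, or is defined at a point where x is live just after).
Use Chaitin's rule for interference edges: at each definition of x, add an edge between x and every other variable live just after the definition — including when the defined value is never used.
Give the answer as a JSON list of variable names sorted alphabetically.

def/use:
  L0: def={f,x} ue=∅
  L1: def={h,x} ue={x}
  L2: def={x} ue={x}
  L3: def={f,q} ue={h}
  L4: def={q,x} ue={h}

Backward fixpoint:
  L0: in=∅ out={x}
  L1: in={x} out={h,x}
  L2: in={h,x} out={h,x}
  L3: in={h} out={h}
  L4: in={h} out=∅

Interfere edges:
  f — {h,x}
  h — {f,q,x}
  q — {h}
  x — {f,h}

N(x) = ["f", "h"]

Answer: ["f", "h"]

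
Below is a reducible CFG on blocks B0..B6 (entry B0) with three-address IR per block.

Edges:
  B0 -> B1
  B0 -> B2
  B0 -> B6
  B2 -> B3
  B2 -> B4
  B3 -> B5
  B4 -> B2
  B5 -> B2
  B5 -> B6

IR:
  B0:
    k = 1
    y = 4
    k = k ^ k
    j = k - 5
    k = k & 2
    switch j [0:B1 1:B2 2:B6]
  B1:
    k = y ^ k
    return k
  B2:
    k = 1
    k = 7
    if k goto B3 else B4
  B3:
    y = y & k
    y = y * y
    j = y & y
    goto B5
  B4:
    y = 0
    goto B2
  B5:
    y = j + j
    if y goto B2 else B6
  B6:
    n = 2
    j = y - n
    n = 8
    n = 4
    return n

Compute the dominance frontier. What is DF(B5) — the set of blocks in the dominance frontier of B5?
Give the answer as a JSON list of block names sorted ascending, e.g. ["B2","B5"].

Answer: ["B2", "B6"]

Working:
idom tree: B1←B0 B2←B0 B3←B2 B4←B2 B5←B3 B6←B0
Dom∩ at merges:
  B2: preds {B0,B4,B5}: {B0} ∩ {B0,B2,B4} ∩ {B0,B2,B3,B5} = {B0}; idom=B0
  B6: preds {B0,B5}: {B0} ∩ {B0,B2,B3,B5} = {B0}; idom=B0

DF derivation:
  B2←B0: walk · to B0
  B2←B4: walk B4→B2 to B0
  B2←B5: walk B5→B3→B2 to B0
  B6←B0: walk · to B0
  B6←B5: walk B5→B3→B2 to B0
  DF(B0)=∅
  DF(B1)=∅
  DF(B2)={B2,B6}
  DF(B3)={B2,B6}
  DF(B4)={B2}
  DF(B5)={B2,B6}
  DF(B6)=∅

DF(B5) = ["B2", "B6"]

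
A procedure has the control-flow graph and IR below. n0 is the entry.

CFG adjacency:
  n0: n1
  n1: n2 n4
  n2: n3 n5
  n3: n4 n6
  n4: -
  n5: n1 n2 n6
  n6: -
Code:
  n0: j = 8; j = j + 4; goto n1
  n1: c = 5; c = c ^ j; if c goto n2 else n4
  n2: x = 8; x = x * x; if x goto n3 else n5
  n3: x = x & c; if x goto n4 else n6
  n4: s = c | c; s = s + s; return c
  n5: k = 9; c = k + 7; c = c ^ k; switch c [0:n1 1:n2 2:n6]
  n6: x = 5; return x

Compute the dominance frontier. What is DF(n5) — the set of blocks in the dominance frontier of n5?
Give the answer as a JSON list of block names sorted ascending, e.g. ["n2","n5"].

Answer: ["n1", "n2", "n6"]

Analysis:
idom tree: n1←n0 n2←n1 n3←n2 n4←n1 n5←n2 n6←n2
Join-block Dom:
  n1: preds {n0,n5}: {n0} ∩ {n0,n1,n2,n5} = {n0}; idom=n0
  n2: preds {n1,n5}: {n0,n1} ∩ {n0,n1,n2,n5} = {n0,n1}; idom=n1
  n4: preds {n1,n3}: {n0,n1} ∩ {n0,n1,n2,n3} = {n0,n1}; idom=n1
  n6: preds {n3,n5}: {n0,n1,n2,n3} ∩ {n0,n1,n2,n5} = {n0,n1,n2}; idom=n2

DF walk-up:
  join n1 pred n0: · stop@n0
  join n1 pred n5: n5→n2→n1 stop@n0
  join n2 pred n1: · stop@n1
  join n2 pred n5: n5→n2 stop@n1
  join n4 pred n1: · stop@n1
  join n4 pred n3: n3→n2 stop@n1
  join n6 pred n3: n3 stop@n2
  join n6 pred n5: n5 stop@n2
  n0: DF=∅
  n1: DF={n1}
  n2: DF={n1,n2,n4}
  n3: DF={n4,n6}
  n4: DF=∅
  n5: DF={n1,n2,n6}
  n6: DF=∅

DF(n5) = ["n1", "n2", "n6"]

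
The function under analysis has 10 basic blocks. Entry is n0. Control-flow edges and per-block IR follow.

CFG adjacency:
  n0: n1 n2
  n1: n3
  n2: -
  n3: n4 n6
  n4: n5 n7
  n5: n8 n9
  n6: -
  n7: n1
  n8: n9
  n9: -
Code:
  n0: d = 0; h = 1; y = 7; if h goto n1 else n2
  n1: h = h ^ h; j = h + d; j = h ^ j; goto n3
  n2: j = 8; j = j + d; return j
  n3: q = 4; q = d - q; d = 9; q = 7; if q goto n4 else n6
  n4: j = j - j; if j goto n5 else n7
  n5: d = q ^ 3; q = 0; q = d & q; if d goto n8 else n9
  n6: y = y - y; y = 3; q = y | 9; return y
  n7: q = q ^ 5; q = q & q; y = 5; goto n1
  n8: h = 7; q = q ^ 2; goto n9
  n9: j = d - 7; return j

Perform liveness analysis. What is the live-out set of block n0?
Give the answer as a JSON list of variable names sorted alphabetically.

Answer: ["d", "h", "y"]

Working:
Per-block:
  n0: def={d,h,y} ue=∅
  n1: def={h,j} ue={d,h}
  n2: def={j} ue={d}
  n3: def={d,q} ue={d}
  n4: def={j} ue={j}
  n5: def={d,q} ue={q}
  n6: def={q,y} ue={y}
  n7: def={q,y} ue={q}
  n8: def={h,q} ue={q}
  n9: def={j} ue={d}

Backward fixpoint:
  n0 li=∅ lo={d,h,y}
  n1 li={d,h,y} lo={d,h,j,y}
  n2 li={d} lo=∅
  n3 li={d,h,j,y} lo={d,h,j,q,y}
  n4 li={d,h,j,q} lo={d,h,q}
  n5 li={q} lo={d,q}
  n6 li={y} lo=∅
  n7 li={d,h,q} lo={d,h,y}
  n8 li={d,q} lo={d}
  n9 li={d} lo=∅

live-out(n0) = ["d", "h", "y"]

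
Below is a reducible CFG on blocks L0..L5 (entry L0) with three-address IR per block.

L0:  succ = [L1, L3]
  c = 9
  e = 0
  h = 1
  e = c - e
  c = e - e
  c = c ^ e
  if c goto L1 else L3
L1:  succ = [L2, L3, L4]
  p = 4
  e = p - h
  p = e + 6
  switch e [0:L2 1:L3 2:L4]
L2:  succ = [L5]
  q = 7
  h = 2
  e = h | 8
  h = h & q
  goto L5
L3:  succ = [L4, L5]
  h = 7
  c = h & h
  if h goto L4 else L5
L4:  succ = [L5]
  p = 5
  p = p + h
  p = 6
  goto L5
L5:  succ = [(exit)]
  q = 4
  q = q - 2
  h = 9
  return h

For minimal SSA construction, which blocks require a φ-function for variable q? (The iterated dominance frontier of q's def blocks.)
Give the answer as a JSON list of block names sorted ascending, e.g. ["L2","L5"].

idom tree: L1←L0 L2←L1 L3←L0 L4←L0 L5←L0
Dom at joins:
  L3: preds {L0,L1}: {L0} ∩ {L0,L1} = {L0}; idom=L0
  L4: preds {L1,L3}: {L0,L1} ∩ {L0,L3} = {L0}; idom=L0
  L5: preds {L2,L3,L4}: {L0,L1,L2} ∩ {L0,L3} ∩ {L0,L4} = {L0}; idom=L0

Frontier:
  L3←L0: walk · to L0
  L3←L1: walk L1 to L0
  L4←L1: walk L1 to L0
  L4←L3: walk L3 to L0
  L5←L2: walk L2→L1 to L0
  L5←L3: walk L3 to L0
  L5←L4: walk L4 to L0
  DF(L0)=∅
  DF(L1)={L3,L4,L5}
  DF(L2)={L5}
  DF(L3)={L4,L5}
  DF(L4)={L5}
  DF(L5)=∅

φ for q: defs {L2,L5}
  DF⁺ = {L5}

Answer: ["L5"]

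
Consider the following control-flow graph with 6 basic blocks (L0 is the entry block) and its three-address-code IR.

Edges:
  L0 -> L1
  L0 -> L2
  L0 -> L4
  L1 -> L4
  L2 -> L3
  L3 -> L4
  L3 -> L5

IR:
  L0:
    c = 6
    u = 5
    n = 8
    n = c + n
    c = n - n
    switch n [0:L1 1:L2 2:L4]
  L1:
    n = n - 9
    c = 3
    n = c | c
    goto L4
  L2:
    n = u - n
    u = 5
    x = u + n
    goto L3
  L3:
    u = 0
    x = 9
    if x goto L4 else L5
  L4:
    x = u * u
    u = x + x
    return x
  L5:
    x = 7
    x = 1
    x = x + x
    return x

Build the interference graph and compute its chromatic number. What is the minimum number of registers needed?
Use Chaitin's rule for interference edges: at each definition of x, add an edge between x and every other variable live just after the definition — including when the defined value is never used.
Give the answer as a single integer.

Per-block:
  L0: {c,n,u} / ∅
  L1: {c,n} / {n}
  L2: {n,u,x} / {n,u}
  L3: {u,x} / ∅
  L4: {u,x} / {u}
  L5: {x} / ∅

Backward fixpoint:
  L0 li=∅ lo={n,u}
  L1 li={n,u} lo={u}
  L2 li={n,u} lo=∅
  L3 li=∅ lo={u}
  L4 li={u} lo=∅
  L5 li=∅ lo=∅

Interference:
  c: {n,u}
  n: {c,u}
  u: {c,n,x}
  x: {u}

Chromatic number:
  lower bound: {c,n,u} mutually conflict ⇒ χ ≥ 3
  assign c→c1 n→c2 u→c0 x→c1 — no edge inside a register ⇒ χ ≤ 3
  χ = 3

Answer: 3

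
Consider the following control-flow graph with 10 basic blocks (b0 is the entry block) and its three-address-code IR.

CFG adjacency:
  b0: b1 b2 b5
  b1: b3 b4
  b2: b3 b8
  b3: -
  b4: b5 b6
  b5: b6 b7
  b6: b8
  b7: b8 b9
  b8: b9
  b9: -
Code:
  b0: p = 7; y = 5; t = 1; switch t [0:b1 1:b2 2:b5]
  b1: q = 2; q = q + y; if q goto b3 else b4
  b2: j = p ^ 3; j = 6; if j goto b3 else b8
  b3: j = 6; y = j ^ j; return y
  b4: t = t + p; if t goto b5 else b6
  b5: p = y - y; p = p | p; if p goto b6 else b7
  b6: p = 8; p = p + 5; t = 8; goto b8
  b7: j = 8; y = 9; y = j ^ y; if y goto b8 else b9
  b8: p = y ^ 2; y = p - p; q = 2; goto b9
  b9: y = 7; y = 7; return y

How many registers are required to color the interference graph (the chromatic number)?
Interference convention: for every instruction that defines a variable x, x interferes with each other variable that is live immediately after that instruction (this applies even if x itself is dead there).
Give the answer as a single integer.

Answer: 4

Derivation:
Block summaries:
  b0: {p,t,y} / ∅
  b1: {q} / {y}
  b2: {j} / {p}
  b3: {j,y} / ∅
  b4: {t} / {p,t}
  b5: {p} / {y}
  b6: {p,t} / ∅
  b7: {j,y} / ∅
  b8: {p,q,y} / {y}
  b9: {y} / ∅

Backward fixpoint:
  b0: in=∅ out={p,t,y}
  b1: in={p,t,y} out={p,t,y}
  b2: in={p,y} out={y}
  b3: in=∅ out=∅
  b4: in={p,t,y} out={y}
  b5: in={y} out={y}
  b6: in={y} out={y}
  b7: in=∅ out={y}
  b8: in={y} out=∅
  b9: in=∅ out=∅

Interference:
  j — {y}
  p — {q,t,y}
  q — {p,t,y}
  t — {p,q,y}
  y — {j,p,q,t}

Chromatic number:
  clique {p,q,t,y} ⇒ need ≥ 4
  4-colouring: c0={y}  c1={j,p}  c2={q}  c3={t}
  χ = 4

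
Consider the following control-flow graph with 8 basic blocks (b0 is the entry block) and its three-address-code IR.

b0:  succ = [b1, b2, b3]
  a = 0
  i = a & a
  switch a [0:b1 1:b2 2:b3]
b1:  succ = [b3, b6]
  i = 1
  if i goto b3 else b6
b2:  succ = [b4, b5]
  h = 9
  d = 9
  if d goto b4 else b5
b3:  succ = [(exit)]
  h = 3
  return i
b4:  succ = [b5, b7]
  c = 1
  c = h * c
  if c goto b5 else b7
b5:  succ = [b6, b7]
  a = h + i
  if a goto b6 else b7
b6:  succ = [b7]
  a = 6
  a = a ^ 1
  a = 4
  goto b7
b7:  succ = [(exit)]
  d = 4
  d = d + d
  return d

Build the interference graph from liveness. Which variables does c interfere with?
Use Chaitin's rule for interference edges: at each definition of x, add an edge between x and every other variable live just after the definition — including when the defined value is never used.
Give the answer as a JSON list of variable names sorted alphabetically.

Answer: ["h", "i"]

Analysis:
Per-block:
  b0 def {a,i} use ∅
  b1 def {i} use ∅
  b2 def {d,h} use ∅
  b3 def {h} use {i}
  b4 def {c} use {h}
  b5 def {a} use {h,i}
  b6 def {a} use ∅
  b7 def {d} use ∅

Backward fixpoint:
  b0 li=∅ lo={i}
  b1 li=∅ lo={i}
  b2 li={i} lo={h,i}
  b3 li={i} lo=∅
  b4 li={h,i} lo={h,i}
  b5 li={h,i} lo=∅
  b6 li=∅ lo=∅
  b7 li=∅ lo=∅

Interference:
  a↔{i}
  c↔{h,i}
  d↔{h,i}
  h↔{c,d,i}
  i↔{a,c,d,h}

N(c) = ["h", "i"]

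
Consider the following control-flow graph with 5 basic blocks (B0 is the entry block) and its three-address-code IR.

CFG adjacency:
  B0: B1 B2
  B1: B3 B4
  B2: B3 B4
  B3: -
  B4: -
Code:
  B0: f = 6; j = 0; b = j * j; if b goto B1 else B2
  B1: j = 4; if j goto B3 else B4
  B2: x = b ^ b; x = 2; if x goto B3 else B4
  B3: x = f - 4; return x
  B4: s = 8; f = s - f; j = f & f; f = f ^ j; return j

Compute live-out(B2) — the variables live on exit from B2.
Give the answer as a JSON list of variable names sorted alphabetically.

Answer: ["f"]

Derivation:
Block summaries:
  B0: def={b,f,j} ue=∅
  B1: def={j} ue=∅
  B2: def={x} ue={b}
  B3: def={x} ue={f}
  B4: def={f,j,s} ue={f}

Liveness:
  B0 li=∅ lo={b,f}
  B1 li={f} lo={f}
  B2 li={b,f} lo={f}
  B3 li={f} lo=∅
  B4 li={f} lo=∅

live-out(B2) = ["f"]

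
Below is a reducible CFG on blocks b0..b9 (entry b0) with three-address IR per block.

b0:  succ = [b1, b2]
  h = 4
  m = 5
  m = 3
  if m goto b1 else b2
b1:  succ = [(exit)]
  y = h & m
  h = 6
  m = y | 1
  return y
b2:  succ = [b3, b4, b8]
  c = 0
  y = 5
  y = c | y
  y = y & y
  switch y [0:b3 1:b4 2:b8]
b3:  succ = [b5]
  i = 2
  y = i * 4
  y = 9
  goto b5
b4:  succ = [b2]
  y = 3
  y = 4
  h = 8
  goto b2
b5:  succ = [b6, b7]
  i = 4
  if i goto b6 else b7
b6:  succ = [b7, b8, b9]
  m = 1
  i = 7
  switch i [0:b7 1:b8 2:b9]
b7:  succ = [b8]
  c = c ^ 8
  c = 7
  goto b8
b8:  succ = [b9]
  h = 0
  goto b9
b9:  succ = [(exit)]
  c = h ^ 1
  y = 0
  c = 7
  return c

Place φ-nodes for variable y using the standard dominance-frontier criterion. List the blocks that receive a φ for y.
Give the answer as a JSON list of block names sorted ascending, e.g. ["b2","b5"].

Answer: ["b2", "b8", "b9"]

Derivation:
idom tree: b1←b0 b2←b0 b3←b2 b4←b2 b5←b3 b6←b5 b7←b5 b8←b2 b9←b2
Dom∩ at merges:
  b2: preds {b0,b4}: {b0} ∩ {b0,b2,b4} = {b0}; idom=b0
  b7: preds {b5,b6}: {b0,b2,b3,b5} ∩ {b0,b2,b3,b5,b6} = {b0,b2,b3,b5}; idom=b5
  b8: preds {b2,b6,b7}: {b0,b2} ∩ {b0,b2,b3,b5,b6} ∩ {b0,b2,b3,b5,b7} = {b0,b2}; idom=b2
  b9: preds {b6,b8}: {b0,b2,b3,b5,b6} ∩ {b0,b2,b8} = {b0,b2}; idom=b2

DF derivation:
  join b2 pred b0: · stop@b0
  join b2 pred b4: b4→b2 stop@b0
  join b7 pred b5: · stop@b5
  join b7 pred b6: b6 stop@b5
  join b8 pred b2: · stop@b2
  join b8 pred b6: b6→b5→b3 stop@b2
  join b8 pred b7: b7→b5→b3 stop@b2
  join b9 pred b6: b6→b5→b3 stop@b2
  join b9 pred b8: b8 stop@b2
  b0: DF=∅
  b1: DF=∅
  b2: DF={b2}
  b3: DF={b8,b9}
  b4: DF={b2}
  b5: DF={b8,b9}
  b6: DF={b7,b8,b9}
  b7: DF={b8}
  b8: DF={b9}
  b9: DF=∅

φ for y: defs {b1,b2,b3,b4,b9}
  DF⁺ = {b2,b8,b9}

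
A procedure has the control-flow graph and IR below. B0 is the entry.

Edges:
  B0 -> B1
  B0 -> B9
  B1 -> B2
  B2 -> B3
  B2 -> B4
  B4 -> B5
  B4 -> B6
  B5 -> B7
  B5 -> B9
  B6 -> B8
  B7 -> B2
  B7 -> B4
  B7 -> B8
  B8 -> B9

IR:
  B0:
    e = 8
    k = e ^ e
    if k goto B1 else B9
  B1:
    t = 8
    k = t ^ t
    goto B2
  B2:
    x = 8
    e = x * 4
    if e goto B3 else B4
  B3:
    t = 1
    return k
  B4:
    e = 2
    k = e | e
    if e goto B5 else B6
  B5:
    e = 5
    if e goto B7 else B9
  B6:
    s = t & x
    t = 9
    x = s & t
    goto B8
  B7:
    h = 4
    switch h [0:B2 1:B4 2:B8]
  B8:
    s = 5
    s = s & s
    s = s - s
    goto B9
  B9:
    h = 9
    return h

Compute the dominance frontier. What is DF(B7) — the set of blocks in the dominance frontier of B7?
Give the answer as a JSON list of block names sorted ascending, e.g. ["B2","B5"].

Answer: ["B2", "B4", "B8"]

Derivation:
idom tree: B1←B0 B2←B1 B3←B2 B4←B2 B5←B4 B6←B4 B7←B5 B8←B4 B9←B0
Join-block Dom:
  B2: preds {B1,B7}: {B0,B1} ∩ {B0,B1,B2,B4,B5,B7} = {B0,B1}; idom=B1
  B4: preds {B2,B7}: {B0,B1,B2} ∩ {B0,B1,B2,B4,B5,B7} = {B0,B1,B2}; idom=B2
  B8: preds {B6,B7}: {B0,B1,B2,B4,B6} ∩ {B0,B1,B2,B4,B5,B7} = {B0,B1,B2,B4}; idom=B4
  B9: preds {B0,B5,B8}: {B0} ∩ {B0,B1,B2,B4,B5} ∩ {B0,B1,B2,B4,B8} = {B0}; idom=B0

DF derivation:
  B2←B1: walk · to B1
  B2←B7: walk B7→B5→B4→B2 to B1
  B4←B2: walk · to B2
  B4←B7: walk B7→B5→B4 to B2
  B8←B6: walk B6 to B4
  B8←B7: walk B7→B5 to B4
  B9←B0: walk · to B0
  B9←B5: walk B5→B4→B2→B1 to B0
  B9←B8: walk B8→B4→B2→B1 to B0
  B0: DF=∅
  B1: DF={B9}
  B2: DF={B2,B9}
  B3: DF=∅
  B4: DF={B2,B4,B9}
  B5: DF={B2,B4,B8,B9}
  B6: DF={B8}
  B7: DF={B2,B4,B8}
  B8: DF={B9}
  B9: DF=∅

DF(B7) = ["B2", "B4", "B8"]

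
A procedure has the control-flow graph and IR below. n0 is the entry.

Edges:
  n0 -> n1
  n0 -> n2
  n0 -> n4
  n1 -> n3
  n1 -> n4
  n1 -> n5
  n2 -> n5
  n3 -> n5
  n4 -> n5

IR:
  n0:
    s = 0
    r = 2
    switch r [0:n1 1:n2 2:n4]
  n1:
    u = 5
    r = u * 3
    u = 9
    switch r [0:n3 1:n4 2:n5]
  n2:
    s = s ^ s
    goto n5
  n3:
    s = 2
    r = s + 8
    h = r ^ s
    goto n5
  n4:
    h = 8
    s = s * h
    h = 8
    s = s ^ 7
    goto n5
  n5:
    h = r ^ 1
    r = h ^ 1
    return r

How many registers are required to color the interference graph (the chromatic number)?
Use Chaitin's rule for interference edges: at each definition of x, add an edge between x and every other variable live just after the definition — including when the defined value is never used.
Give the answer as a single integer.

Per-block:
  n0 def {r,s} use ∅
  n1 def {r,u} use ∅
  n2 def {s} use {s}
  n3 def {h,r,s} use ∅
  n4 def {h,s} use {s}
  n5 def {h,r} use {r}

Liveness:
  n0: in=∅ out={r,s}
  n1: in={s} out={r,s}
  n2: in={r,s} out={r}
  n3: in=∅ out={r}
  n4: in={r,s} out={r}
  n5: in={r} out=∅

Interfere edges:
  h — {r,s}
  r — {h,s,u}
  s — {h,r,u}
  u — {r,s}

Chromatic number:
  clique {h,r,s} ⇒ need ≥ 3
  3-colouring: c0={r}  c1={s}  c2={h,u}
  χ = 3

Answer: 3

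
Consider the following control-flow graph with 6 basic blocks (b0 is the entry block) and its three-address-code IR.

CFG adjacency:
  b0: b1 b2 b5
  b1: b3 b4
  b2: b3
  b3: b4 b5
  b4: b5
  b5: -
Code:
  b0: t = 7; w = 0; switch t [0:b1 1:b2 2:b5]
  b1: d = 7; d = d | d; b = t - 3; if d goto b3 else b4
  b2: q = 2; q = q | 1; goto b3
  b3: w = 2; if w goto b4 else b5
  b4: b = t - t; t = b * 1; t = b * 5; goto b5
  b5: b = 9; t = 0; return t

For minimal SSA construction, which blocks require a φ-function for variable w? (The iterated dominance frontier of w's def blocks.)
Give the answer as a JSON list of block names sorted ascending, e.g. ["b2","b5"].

idom tree: b1←b0 b2←b0 b3←b0 b4←b0 b5←b0
Join-block Dom:
  b3: preds {b1,b2}: {b0,b1} ∩ {b0,b2} = {b0}; idom=b0
  b4: preds {b1,b3}: {b0,b1} ∩ {b0,b3} = {b0}; idom=b0
  b5: preds {b0,b3,b4}: {b0} ∩ {b0,b3} ∩ {b0,b4} = {b0}; idom=b0

Frontier:
  b3←b1: walk b1 to b0
  b3←b2: walk b2 to b0
  b4←b1: walk b1 to b0
  b4←b3: walk b3 to b0
  b5←b0: walk · to b0
  b5←b3: walk b3 to b0
  b5←b4: walk b4 to b0
  DF(b0)=∅
  DF(b1)={b3,b4}
  DF(b2)={b3}
  DF(b3)={b4,b5}
  DF(b4)={b5}
  DF(b5)=∅

φ for w: defs {b0,b3}
  DF⁺ = {b4,b5}

Answer: ["b4", "b5"]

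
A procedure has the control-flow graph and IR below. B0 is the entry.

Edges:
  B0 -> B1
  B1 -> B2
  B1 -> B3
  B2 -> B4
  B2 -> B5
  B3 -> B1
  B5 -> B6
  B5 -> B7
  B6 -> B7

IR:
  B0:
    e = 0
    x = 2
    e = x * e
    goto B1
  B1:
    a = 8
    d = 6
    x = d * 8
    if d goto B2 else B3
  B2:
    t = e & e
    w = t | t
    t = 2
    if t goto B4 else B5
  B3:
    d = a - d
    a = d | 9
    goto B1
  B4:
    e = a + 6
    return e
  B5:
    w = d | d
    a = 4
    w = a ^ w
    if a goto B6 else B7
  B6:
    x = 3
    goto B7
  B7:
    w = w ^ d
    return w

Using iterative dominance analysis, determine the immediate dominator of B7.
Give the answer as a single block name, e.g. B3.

Answer: B5

Derivation:
idom tree: B1←B0 B2←B1 B3←B1 B4←B2 B5←B2 B6←B5 B7←B5
Join-block Dom:
  B1: preds {B0,B3}: {B0} ∩ {B0,B1,B3} = {B0}; idom=B0
  B7: preds {B5,B6}: {B0,B1,B2,B5} ∩ {B0,B1,B2,B5,B6} = {B0,B1,B2,B5}; idom=B5

idom(B7) = B5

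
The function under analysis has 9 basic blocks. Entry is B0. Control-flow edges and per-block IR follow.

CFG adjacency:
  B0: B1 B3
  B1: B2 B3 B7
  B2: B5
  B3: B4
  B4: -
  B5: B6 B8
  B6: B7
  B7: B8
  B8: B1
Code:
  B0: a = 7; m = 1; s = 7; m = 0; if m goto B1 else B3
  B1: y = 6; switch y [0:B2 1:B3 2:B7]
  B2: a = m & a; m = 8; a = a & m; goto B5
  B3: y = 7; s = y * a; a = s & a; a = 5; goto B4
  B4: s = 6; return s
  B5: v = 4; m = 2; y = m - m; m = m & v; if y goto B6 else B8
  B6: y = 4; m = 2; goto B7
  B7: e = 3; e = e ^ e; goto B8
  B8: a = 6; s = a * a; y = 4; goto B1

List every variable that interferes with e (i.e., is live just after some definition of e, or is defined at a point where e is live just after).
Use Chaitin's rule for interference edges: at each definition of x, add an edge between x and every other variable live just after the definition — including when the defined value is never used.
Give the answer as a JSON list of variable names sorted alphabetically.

Answer: ["m"]

Working:
Per-block:
  B0 def {a,m,s} use ∅
  B1 def {y} use ∅
  B2 def {a,m} use {a,m}
  B3 def {a,s,y} use {a}
  B4 def {s} use ∅
  B5 def {m,v,y} use ∅
  B6 def {m,y} use ∅
  B7 def {e} use ∅
  B8 def {a,s,y} use ∅

Live sets:
  B0 li=∅ lo={a,m}
  B1 li={a,m} lo={a,m}
  B2 li={a,m} lo=∅
  B3 li={a} lo=∅
  B4 li=∅ lo=∅
  B5 li=∅ lo={m}
  B6 li=∅ lo={m}
  B7 li={m} lo={m}
  B8 li={m} lo={a,m}

Conflict graph:
  a — {m,s,y}
  e — {m}
  m — {a,e,s,v,y}
  s — {a,m}
  v — {m,y}
  y — {a,m,v}

N(e) = ["m"]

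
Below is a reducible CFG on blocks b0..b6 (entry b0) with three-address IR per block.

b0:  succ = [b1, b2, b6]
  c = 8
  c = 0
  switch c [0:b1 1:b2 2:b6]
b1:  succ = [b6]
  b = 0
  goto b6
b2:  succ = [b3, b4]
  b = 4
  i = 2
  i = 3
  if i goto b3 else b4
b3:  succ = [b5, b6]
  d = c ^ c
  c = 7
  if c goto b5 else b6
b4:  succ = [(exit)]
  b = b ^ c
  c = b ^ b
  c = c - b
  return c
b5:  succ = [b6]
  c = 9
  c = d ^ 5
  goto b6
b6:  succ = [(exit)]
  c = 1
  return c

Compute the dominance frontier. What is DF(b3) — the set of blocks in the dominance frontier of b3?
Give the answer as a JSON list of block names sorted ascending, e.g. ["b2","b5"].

idom tree: b1←b0 b2←b0 b3←b2 b4←b2 b5←b3 b6←b0
Dom∩ at merges:
  b6: preds {b0,b1,b3,b5}: {b0} ∩ {b0,b1} ∩ {b0,b2,b3} ∩ {b0,b2,b3,b5} = {b0}; idom=b0

DF derivation:
  b6←b0: walk · to b0
  b6←b1: walk b1 to b0
  b6←b3: walk b3→b2 to b0
  b6←b5: walk b5→b3→b2 to b0
  DF(b0)=∅
  DF(b1)={b6}
  DF(b2)={b6}
  DF(b3)={b6}
  DF(b4)=∅
  DF(b5)={b6}
  DF(b6)=∅

DF(b3) = ["b6"]

Answer: ["b6"]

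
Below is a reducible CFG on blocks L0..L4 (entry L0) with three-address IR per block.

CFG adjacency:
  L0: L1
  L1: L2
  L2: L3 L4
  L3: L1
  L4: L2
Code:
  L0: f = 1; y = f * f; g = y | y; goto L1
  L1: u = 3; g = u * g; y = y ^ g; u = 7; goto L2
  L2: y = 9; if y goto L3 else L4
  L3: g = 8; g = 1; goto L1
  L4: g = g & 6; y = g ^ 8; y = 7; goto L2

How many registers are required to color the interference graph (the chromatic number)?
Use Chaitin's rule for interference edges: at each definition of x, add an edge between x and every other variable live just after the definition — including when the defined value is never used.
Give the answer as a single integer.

Answer: 3

Analysis:
Per-block:
  L0 def {f,g,y} use ∅
  L1 def {g,u,y} use {g,y}
  L2 def {y} use ∅
  L3 def {g} use ∅
  L4 def {g,y} use {g}

Liveness:
  L0 li=∅ lo={g,y}
  L1 li={g,y} lo={g}
  L2 li={g} lo={g,y}
  L3 li={y} lo={g,y}
  L4 li={g} lo={g}

Conflict graph:
  f↔∅
  g↔{u,y}
  u↔{g,y}
  y↔{g,u}

Registers:
  clique {g,u,y} ⇒ need ≥ 3
  assign f→R0 g→R0 u→R1 y→R2 — no edge inside a register ⇒ χ ≤ 3
  χ = 3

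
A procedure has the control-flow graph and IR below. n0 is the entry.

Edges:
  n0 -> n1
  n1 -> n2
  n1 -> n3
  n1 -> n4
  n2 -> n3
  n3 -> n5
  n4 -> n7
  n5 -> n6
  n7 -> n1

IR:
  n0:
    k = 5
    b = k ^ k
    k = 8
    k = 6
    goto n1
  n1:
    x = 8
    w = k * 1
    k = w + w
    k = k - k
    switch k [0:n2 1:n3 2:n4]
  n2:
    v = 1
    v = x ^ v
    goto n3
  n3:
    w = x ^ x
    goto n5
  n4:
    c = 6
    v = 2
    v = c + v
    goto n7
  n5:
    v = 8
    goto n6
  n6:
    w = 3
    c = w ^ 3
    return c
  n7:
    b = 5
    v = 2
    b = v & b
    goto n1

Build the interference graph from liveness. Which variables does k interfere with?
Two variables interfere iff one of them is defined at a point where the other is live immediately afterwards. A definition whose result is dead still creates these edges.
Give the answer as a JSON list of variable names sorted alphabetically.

Block summaries:
  n0: def={b,k} ue=∅
  n1: def={k,w,x} ue={k}
  n2: def={v} ue={x}
  n3: def={w} ue={x}
  n4: def={c,v} ue=∅
  n5: def={v} ue=∅
  n6: def={c,w} ue=∅
  n7: def={b,v} ue=∅

Live sets:
  n0 li=∅ lo={k}
  n1 li={k} lo={k,x}
  n2 li={x} lo={x}
  n3 li={x} lo=∅
  n4 li={k} lo={k}
  n5 li=∅ lo=∅
  n6 li=∅ lo=∅
  n7 li={k} lo={k}

Conflict graph:
  b — {k,v}
  c — {k,v}
  k — {b,c,v,x}
  v — {b,c,k,x}
  w — {x}
  x — {k,v,w}

N(k) = ["b", "c", "v", "x"]

Answer: ["b", "c", "v", "x"]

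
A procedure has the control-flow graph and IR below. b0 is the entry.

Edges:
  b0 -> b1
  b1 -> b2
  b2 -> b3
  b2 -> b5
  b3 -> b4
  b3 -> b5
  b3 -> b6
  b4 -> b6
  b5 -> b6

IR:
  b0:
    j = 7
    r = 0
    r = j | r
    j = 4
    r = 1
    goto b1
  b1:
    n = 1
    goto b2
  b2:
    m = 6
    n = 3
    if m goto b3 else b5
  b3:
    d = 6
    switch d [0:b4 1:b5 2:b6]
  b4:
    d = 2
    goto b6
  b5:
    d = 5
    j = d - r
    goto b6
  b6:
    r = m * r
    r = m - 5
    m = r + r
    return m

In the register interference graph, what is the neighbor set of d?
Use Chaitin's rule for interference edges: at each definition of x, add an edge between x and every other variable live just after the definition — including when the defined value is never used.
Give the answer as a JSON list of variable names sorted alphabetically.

Answer: ["m", "r"]

Working:
def/use:
  b0: {j,r} / ∅
  b1: {n} / ∅
  b2: {m,n} / ∅
  b3: {d} / ∅
  b4: {d} / ∅
  b5: {d,j} / {r}
  b6: {m,r} / {m,r}

Live sets:
  b0: in=∅ out={r}
  b1: in={r} out={r}
  b2: in={r} out={m,r}
  b3: in={m,r} out={m,r}
  b4: in={m,r} out={m,r}
  b5: in={m,r} out={m,r}
  b6: in={m,r} out=∅

Conflict graph:
  d: {m,r}
  j: {m,r}
  m: {d,j,n,r}
  n: {m,r}
  r: {d,j,m,n}

N(d) = ["m", "r"]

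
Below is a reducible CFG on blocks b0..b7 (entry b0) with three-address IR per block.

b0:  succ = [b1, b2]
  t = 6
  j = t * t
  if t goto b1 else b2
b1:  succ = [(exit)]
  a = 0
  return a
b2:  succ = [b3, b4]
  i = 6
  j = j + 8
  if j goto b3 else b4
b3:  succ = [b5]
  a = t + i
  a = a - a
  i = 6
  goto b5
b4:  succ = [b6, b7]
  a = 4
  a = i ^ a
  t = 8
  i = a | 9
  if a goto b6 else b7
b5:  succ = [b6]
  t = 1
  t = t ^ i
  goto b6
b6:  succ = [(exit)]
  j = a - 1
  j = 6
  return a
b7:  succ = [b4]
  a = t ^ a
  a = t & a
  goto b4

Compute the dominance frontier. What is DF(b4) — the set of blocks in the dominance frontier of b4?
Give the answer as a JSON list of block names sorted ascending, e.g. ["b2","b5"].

Answer: ["b4", "b6"]

Working:
idom tree: b1←b0 b2←b0 b3←b2 b4←b2 b5←b3 b6←b2 b7←b4
Dom at joins:
  b4: preds {b2,b7}: {b0,b2} ∩ {b0,b2,b4,b7} = {b0,b2}; idom=b2
  b6: preds {b4,b5}: {b0,b2,b4} ∩ {b0,b2,b3,b5} = {b0,b2}; idom=b2

DF walk-up:
  join b4 pred b2: · stop@b2
  join b4 pred b7: b7→b4 stop@b2
  join b6 pred b4: b4 stop@b2
  join b6 pred b5: b5→b3 stop@b2
  DF(b0)=∅
  DF(b1)=∅
  DF(b2)=∅
  DF(b3)={b6}
  DF(b4)={b4,b6}
  DF(b5)={b6}
  DF(b6)=∅
  DF(b7)={b4}

DF(b4) = ["b4", "b6"]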